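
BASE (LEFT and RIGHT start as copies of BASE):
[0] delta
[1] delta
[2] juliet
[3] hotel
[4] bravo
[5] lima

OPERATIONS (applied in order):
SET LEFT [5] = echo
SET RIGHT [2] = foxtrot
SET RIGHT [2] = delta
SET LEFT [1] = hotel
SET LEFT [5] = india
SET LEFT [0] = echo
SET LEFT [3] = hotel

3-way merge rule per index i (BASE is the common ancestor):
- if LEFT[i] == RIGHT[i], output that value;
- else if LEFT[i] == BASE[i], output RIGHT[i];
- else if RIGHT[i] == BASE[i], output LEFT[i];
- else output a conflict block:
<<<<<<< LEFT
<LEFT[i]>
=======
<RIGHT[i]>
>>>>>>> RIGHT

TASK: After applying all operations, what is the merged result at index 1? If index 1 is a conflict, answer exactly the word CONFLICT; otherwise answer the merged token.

Final LEFT:  [echo, hotel, juliet, hotel, bravo, india]
Final RIGHT: [delta, delta, delta, hotel, bravo, lima]
i=0: L=echo, R=delta=BASE -> take LEFT -> echo
i=1: L=hotel, R=delta=BASE -> take LEFT -> hotel
i=2: L=juliet=BASE, R=delta -> take RIGHT -> delta
i=3: L=hotel R=hotel -> agree -> hotel
i=4: L=bravo R=bravo -> agree -> bravo
i=5: L=india, R=lima=BASE -> take LEFT -> india
Index 1 -> hotel

Answer: hotel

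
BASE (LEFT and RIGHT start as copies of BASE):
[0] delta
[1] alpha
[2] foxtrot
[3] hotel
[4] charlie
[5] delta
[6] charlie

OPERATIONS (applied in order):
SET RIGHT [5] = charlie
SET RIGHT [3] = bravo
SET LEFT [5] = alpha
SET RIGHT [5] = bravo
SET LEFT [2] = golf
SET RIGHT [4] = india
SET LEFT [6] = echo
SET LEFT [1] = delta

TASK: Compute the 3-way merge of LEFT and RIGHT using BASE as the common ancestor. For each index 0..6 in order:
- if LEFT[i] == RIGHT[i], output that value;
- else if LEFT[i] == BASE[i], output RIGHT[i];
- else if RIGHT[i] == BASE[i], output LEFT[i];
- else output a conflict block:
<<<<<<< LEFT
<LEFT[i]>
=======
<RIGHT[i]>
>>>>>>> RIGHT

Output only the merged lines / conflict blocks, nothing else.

Answer: delta
delta
golf
bravo
india
<<<<<<< LEFT
alpha
=======
bravo
>>>>>>> RIGHT
echo

Derivation:
Final LEFT:  [delta, delta, golf, hotel, charlie, alpha, echo]
Final RIGHT: [delta, alpha, foxtrot, bravo, india, bravo, charlie]
i=0: L=delta R=delta -> agree -> delta
i=1: L=delta, R=alpha=BASE -> take LEFT -> delta
i=2: L=golf, R=foxtrot=BASE -> take LEFT -> golf
i=3: L=hotel=BASE, R=bravo -> take RIGHT -> bravo
i=4: L=charlie=BASE, R=india -> take RIGHT -> india
i=5: BASE=delta L=alpha R=bravo all differ -> CONFLICT
i=6: L=echo, R=charlie=BASE -> take LEFT -> echo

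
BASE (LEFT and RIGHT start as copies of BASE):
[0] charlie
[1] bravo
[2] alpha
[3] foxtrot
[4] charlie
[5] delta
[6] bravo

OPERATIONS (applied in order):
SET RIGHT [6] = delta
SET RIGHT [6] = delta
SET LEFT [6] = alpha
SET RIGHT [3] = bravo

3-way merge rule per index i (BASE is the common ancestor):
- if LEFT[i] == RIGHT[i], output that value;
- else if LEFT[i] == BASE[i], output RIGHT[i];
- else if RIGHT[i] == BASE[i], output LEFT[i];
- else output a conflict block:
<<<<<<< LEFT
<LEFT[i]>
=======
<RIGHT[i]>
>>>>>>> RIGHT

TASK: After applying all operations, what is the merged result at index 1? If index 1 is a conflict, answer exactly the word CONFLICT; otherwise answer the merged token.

Answer: bravo

Derivation:
Final LEFT:  [charlie, bravo, alpha, foxtrot, charlie, delta, alpha]
Final RIGHT: [charlie, bravo, alpha, bravo, charlie, delta, delta]
i=0: L=charlie R=charlie -> agree -> charlie
i=1: L=bravo R=bravo -> agree -> bravo
i=2: L=alpha R=alpha -> agree -> alpha
i=3: L=foxtrot=BASE, R=bravo -> take RIGHT -> bravo
i=4: L=charlie R=charlie -> agree -> charlie
i=5: L=delta R=delta -> agree -> delta
i=6: BASE=bravo L=alpha R=delta all differ -> CONFLICT
Index 1 -> bravo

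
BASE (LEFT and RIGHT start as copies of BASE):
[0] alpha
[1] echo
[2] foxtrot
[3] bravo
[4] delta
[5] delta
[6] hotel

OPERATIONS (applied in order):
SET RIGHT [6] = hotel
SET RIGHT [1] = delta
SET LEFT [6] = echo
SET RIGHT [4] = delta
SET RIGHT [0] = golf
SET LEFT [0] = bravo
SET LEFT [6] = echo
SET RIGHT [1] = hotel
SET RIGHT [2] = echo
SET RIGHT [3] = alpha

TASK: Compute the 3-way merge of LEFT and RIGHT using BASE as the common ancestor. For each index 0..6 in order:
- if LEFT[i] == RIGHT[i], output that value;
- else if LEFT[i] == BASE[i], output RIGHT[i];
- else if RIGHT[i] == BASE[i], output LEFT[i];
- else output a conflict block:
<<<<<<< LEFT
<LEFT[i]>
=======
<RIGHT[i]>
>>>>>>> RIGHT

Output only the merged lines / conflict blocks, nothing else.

Final LEFT:  [bravo, echo, foxtrot, bravo, delta, delta, echo]
Final RIGHT: [golf, hotel, echo, alpha, delta, delta, hotel]
i=0: BASE=alpha L=bravo R=golf all differ -> CONFLICT
i=1: L=echo=BASE, R=hotel -> take RIGHT -> hotel
i=2: L=foxtrot=BASE, R=echo -> take RIGHT -> echo
i=3: L=bravo=BASE, R=alpha -> take RIGHT -> alpha
i=4: L=delta R=delta -> agree -> delta
i=5: L=delta R=delta -> agree -> delta
i=6: L=echo, R=hotel=BASE -> take LEFT -> echo

Answer: <<<<<<< LEFT
bravo
=======
golf
>>>>>>> RIGHT
hotel
echo
alpha
delta
delta
echo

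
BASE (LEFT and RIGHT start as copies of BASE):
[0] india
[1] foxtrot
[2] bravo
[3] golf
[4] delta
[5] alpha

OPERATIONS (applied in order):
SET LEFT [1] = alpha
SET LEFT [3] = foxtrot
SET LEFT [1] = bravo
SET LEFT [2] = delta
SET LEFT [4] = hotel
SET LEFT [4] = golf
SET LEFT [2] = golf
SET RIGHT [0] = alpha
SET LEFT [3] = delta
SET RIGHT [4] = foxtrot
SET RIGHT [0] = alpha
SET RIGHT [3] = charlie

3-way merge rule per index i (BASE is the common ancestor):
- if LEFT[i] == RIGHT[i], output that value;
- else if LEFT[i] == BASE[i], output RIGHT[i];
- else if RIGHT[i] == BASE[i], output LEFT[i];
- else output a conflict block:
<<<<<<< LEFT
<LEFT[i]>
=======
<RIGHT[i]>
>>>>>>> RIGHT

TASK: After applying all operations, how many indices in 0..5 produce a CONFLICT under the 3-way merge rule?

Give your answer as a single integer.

Answer: 2

Derivation:
Final LEFT:  [india, bravo, golf, delta, golf, alpha]
Final RIGHT: [alpha, foxtrot, bravo, charlie, foxtrot, alpha]
i=0: L=india=BASE, R=alpha -> take RIGHT -> alpha
i=1: L=bravo, R=foxtrot=BASE -> take LEFT -> bravo
i=2: L=golf, R=bravo=BASE -> take LEFT -> golf
i=3: BASE=golf L=delta R=charlie all differ -> CONFLICT
i=4: BASE=delta L=golf R=foxtrot all differ -> CONFLICT
i=5: L=alpha R=alpha -> agree -> alpha
Conflict count: 2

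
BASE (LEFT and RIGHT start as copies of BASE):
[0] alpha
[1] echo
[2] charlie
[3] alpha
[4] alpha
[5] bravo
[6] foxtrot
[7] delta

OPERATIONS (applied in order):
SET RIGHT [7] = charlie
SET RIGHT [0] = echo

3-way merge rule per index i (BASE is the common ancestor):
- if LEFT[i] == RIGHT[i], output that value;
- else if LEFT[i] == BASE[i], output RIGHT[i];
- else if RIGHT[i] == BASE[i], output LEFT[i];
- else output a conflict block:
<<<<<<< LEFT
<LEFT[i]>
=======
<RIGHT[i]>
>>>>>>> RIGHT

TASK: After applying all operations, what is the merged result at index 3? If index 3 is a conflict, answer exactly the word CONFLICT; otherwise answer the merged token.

Answer: alpha

Derivation:
Final LEFT:  [alpha, echo, charlie, alpha, alpha, bravo, foxtrot, delta]
Final RIGHT: [echo, echo, charlie, alpha, alpha, bravo, foxtrot, charlie]
i=0: L=alpha=BASE, R=echo -> take RIGHT -> echo
i=1: L=echo R=echo -> agree -> echo
i=2: L=charlie R=charlie -> agree -> charlie
i=3: L=alpha R=alpha -> agree -> alpha
i=4: L=alpha R=alpha -> agree -> alpha
i=5: L=bravo R=bravo -> agree -> bravo
i=6: L=foxtrot R=foxtrot -> agree -> foxtrot
i=7: L=delta=BASE, R=charlie -> take RIGHT -> charlie
Index 3 -> alpha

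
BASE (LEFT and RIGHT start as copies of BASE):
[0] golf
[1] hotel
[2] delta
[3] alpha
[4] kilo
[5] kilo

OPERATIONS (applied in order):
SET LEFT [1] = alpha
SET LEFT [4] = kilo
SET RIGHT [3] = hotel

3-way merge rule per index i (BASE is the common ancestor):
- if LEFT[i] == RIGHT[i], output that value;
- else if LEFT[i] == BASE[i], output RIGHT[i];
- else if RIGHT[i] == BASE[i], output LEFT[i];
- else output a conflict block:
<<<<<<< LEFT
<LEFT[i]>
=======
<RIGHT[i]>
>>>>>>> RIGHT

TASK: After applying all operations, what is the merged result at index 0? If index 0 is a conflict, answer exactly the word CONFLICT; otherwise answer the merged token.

Final LEFT:  [golf, alpha, delta, alpha, kilo, kilo]
Final RIGHT: [golf, hotel, delta, hotel, kilo, kilo]
i=0: L=golf R=golf -> agree -> golf
i=1: L=alpha, R=hotel=BASE -> take LEFT -> alpha
i=2: L=delta R=delta -> agree -> delta
i=3: L=alpha=BASE, R=hotel -> take RIGHT -> hotel
i=4: L=kilo R=kilo -> agree -> kilo
i=5: L=kilo R=kilo -> agree -> kilo
Index 0 -> golf

Answer: golf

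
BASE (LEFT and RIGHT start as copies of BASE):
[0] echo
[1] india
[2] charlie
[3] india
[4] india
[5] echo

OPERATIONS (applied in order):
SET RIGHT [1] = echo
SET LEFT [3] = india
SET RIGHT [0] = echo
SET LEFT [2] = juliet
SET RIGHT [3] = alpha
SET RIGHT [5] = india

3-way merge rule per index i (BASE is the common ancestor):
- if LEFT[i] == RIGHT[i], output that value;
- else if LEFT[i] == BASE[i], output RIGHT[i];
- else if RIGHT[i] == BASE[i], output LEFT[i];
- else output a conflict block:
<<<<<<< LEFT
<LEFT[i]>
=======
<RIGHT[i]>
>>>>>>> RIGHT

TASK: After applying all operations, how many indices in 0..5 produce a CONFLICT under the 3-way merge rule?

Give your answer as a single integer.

Answer: 0

Derivation:
Final LEFT:  [echo, india, juliet, india, india, echo]
Final RIGHT: [echo, echo, charlie, alpha, india, india]
i=0: L=echo R=echo -> agree -> echo
i=1: L=india=BASE, R=echo -> take RIGHT -> echo
i=2: L=juliet, R=charlie=BASE -> take LEFT -> juliet
i=3: L=india=BASE, R=alpha -> take RIGHT -> alpha
i=4: L=india R=india -> agree -> india
i=5: L=echo=BASE, R=india -> take RIGHT -> india
Conflict count: 0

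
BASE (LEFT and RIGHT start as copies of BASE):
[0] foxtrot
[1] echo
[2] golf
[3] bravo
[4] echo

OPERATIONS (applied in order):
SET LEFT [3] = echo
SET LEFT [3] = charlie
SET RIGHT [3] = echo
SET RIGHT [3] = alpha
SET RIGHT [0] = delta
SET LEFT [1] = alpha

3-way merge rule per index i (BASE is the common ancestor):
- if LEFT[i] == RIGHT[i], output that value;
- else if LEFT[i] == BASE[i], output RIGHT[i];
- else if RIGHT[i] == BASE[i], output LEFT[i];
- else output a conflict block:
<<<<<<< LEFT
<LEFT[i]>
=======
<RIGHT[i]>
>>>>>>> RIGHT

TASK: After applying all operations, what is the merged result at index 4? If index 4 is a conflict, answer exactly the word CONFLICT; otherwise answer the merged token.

Final LEFT:  [foxtrot, alpha, golf, charlie, echo]
Final RIGHT: [delta, echo, golf, alpha, echo]
i=0: L=foxtrot=BASE, R=delta -> take RIGHT -> delta
i=1: L=alpha, R=echo=BASE -> take LEFT -> alpha
i=2: L=golf R=golf -> agree -> golf
i=3: BASE=bravo L=charlie R=alpha all differ -> CONFLICT
i=4: L=echo R=echo -> agree -> echo
Index 4 -> echo

Answer: echo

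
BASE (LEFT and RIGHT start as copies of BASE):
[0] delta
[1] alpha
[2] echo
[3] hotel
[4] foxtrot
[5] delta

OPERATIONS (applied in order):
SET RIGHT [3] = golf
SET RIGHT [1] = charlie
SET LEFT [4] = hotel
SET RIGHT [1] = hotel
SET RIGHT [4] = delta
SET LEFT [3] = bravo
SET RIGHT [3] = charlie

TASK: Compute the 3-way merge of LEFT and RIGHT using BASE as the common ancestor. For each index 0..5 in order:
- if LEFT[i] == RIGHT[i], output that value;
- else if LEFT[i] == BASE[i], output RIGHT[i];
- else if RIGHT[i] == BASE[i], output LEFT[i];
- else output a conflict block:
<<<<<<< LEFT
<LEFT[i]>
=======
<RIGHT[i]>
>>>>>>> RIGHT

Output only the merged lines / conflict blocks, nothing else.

Answer: delta
hotel
echo
<<<<<<< LEFT
bravo
=======
charlie
>>>>>>> RIGHT
<<<<<<< LEFT
hotel
=======
delta
>>>>>>> RIGHT
delta

Derivation:
Final LEFT:  [delta, alpha, echo, bravo, hotel, delta]
Final RIGHT: [delta, hotel, echo, charlie, delta, delta]
i=0: L=delta R=delta -> agree -> delta
i=1: L=alpha=BASE, R=hotel -> take RIGHT -> hotel
i=2: L=echo R=echo -> agree -> echo
i=3: BASE=hotel L=bravo R=charlie all differ -> CONFLICT
i=4: BASE=foxtrot L=hotel R=delta all differ -> CONFLICT
i=5: L=delta R=delta -> agree -> delta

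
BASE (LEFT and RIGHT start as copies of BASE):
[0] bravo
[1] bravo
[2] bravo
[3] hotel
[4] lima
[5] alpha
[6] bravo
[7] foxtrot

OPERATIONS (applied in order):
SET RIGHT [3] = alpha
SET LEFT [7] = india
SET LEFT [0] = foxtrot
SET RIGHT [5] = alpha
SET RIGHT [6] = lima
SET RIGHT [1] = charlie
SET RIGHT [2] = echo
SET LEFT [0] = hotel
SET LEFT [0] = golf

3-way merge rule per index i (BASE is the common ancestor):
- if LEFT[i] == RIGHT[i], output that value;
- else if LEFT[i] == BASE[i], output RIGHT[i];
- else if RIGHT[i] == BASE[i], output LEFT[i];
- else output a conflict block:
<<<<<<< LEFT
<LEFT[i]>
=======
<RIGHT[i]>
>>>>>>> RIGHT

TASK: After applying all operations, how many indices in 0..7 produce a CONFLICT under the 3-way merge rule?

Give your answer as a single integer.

Final LEFT:  [golf, bravo, bravo, hotel, lima, alpha, bravo, india]
Final RIGHT: [bravo, charlie, echo, alpha, lima, alpha, lima, foxtrot]
i=0: L=golf, R=bravo=BASE -> take LEFT -> golf
i=1: L=bravo=BASE, R=charlie -> take RIGHT -> charlie
i=2: L=bravo=BASE, R=echo -> take RIGHT -> echo
i=3: L=hotel=BASE, R=alpha -> take RIGHT -> alpha
i=4: L=lima R=lima -> agree -> lima
i=5: L=alpha R=alpha -> agree -> alpha
i=6: L=bravo=BASE, R=lima -> take RIGHT -> lima
i=7: L=india, R=foxtrot=BASE -> take LEFT -> india
Conflict count: 0

Answer: 0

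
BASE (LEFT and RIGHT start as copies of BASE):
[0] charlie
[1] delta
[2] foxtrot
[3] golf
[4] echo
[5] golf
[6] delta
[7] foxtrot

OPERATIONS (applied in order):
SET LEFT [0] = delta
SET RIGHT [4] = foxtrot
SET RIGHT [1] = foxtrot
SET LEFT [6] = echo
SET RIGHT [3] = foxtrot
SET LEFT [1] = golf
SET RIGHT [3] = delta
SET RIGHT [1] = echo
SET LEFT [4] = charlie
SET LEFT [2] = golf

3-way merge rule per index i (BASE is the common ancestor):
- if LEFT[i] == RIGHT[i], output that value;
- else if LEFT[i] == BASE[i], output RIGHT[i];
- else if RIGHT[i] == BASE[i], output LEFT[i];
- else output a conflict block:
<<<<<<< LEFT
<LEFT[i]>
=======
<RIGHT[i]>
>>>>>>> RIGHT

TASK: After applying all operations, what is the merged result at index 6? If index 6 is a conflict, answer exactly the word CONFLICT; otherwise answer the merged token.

Final LEFT:  [delta, golf, golf, golf, charlie, golf, echo, foxtrot]
Final RIGHT: [charlie, echo, foxtrot, delta, foxtrot, golf, delta, foxtrot]
i=0: L=delta, R=charlie=BASE -> take LEFT -> delta
i=1: BASE=delta L=golf R=echo all differ -> CONFLICT
i=2: L=golf, R=foxtrot=BASE -> take LEFT -> golf
i=3: L=golf=BASE, R=delta -> take RIGHT -> delta
i=4: BASE=echo L=charlie R=foxtrot all differ -> CONFLICT
i=5: L=golf R=golf -> agree -> golf
i=6: L=echo, R=delta=BASE -> take LEFT -> echo
i=7: L=foxtrot R=foxtrot -> agree -> foxtrot
Index 6 -> echo

Answer: echo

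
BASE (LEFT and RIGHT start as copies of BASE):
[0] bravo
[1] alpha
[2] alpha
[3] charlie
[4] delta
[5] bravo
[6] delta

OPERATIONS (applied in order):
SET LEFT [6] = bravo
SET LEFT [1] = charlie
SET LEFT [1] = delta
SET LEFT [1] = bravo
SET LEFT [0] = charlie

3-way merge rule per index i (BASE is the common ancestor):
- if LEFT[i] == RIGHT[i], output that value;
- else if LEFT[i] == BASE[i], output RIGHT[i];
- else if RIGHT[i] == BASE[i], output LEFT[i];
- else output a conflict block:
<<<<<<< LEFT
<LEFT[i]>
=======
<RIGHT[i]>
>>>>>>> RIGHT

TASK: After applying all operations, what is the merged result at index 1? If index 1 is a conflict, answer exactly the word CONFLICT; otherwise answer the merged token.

Answer: bravo

Derivation:
Final LEFT:  [charlie, bravo, alpha, charlie, delta, bravo, bravo]
Final RIGHT: [bravo, alpha, alpha, charlie, delta, bravo, delta]
i=0: L=charlie, R=bravo=BASE -> take LEFT -> charlie
i=1: L=bravo, R=alpha=BASE -> take LEFT -> bravo
i=2: L=alpha R=alpha -> agree -> alpha
i=3: L=charlie R=charlie -> agree -> charlie
i=4: L=delta R=delta -> agree -> delta
i=5: L=bravo R=bravo -> agree -> bravo
i=6: L=bravo, R=delta=BASE -> take LEFT -> bravo
Index 1 -> bravo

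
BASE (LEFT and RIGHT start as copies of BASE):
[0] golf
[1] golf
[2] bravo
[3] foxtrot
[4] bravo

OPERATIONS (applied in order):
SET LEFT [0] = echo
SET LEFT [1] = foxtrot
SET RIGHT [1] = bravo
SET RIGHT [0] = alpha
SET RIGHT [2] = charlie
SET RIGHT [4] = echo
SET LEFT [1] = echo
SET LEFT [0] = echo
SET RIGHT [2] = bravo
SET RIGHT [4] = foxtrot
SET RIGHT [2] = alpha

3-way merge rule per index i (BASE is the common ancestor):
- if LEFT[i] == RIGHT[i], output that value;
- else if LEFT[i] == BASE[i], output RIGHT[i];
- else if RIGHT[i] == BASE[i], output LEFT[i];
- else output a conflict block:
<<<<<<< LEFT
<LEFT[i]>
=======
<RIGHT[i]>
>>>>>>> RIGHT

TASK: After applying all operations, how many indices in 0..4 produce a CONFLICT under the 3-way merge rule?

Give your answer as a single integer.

Answer: 2

Derivation:
Final LEFT:  [echo, echo, bravo, foxtrot, bravo]
Final RIGHT: [alpha, bravo, alpha, foxtrot, foxtrot]
i=0: BASE=golf L=echo R=alpha all differ -> CONFLICT
i=1: BASE=golf L=echo R=bravo all differ -> CONFLICT
i=2: L=bravo=BASE, R=alpha -> take RIGHT -> alpha
i=3: L=foxtrot R=foxtrot -> agree -> foxtrot
i=4: L=bravo=BASE, R=foxtrot -> take RIGHT -> foxtrot
Conflict count: 2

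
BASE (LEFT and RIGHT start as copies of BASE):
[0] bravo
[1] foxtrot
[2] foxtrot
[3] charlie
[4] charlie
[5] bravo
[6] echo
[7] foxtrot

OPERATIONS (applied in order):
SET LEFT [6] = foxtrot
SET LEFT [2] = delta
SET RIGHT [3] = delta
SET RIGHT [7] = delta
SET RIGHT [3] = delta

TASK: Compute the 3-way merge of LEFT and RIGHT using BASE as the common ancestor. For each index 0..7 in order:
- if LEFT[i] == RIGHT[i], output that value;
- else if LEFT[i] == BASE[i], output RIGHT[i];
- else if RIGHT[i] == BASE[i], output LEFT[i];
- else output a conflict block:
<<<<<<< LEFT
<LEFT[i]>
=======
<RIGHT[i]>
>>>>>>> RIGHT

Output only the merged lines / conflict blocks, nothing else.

Answer: bravo
foxtrot
delta
delta
charlie
bravo
foxtrot
delta

Derivation:
Final LEFT:  [bravo, foxtrot, delta, charlie, charlie, bravo, foxtrot, foxtrot]
Final RIGHT: [bravo, foxtrot, foxtrot, delta, charlie, bravo, echo, delta]
i=0: L=bravo R=bravo -> agree -> bravo
i=1: L=foxtrot R=foxtrot -> agree -> foxtrot
i=2: L=delta, R=foxtrot=BASE -> take LEFT -> delta
i=3: L=charlie=BASE, R=delta -> take RIGHT -> delta
i=4: L=charlie R=charlie -> agree -> charlie
i=5: L=bravo R=bravo -> agree -> bravo
i=6: L=foxtrot, R=echo=BASE -> take LEFT -> foxtrot
i=7: L=foxtrot=BASE, R=delta -> take RIGHT -> delta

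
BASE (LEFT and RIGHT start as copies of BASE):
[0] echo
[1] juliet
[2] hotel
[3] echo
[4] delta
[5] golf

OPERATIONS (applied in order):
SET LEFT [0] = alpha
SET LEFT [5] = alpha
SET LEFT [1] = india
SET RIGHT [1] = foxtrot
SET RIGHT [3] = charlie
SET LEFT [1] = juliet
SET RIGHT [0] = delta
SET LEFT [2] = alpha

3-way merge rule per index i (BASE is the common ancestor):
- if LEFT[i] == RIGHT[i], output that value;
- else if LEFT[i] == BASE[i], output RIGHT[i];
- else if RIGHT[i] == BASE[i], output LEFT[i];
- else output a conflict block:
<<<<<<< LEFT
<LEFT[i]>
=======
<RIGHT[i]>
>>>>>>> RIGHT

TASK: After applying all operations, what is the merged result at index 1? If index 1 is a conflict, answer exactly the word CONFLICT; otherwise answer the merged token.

Answer: foxtrot

Derivation:
Final LEFT:  [alpha, juliet, alpha, echo, delta, alpha]
Final RIGHT: [delta, foxtrot, hotel, charlie, delta, golf]
i=0: BASE=echo L=alpha R=delta all differ -> CONFLICT
i=1: L=juliet=BASE, R=foxtrot -> take RIGHT -> foxtrot
i=2: L=alpha, R=hotel=BASE -> take LEFT -> alpha
i=3: L=echo=BASE, R=charlie -> take RIGHT -> charlie
i=4: L=delta R=delta -> agree -> delta
i=5: L=alpha, R=golf=BASE -> take LEFT -> alpha
Index 1 -> foxtrot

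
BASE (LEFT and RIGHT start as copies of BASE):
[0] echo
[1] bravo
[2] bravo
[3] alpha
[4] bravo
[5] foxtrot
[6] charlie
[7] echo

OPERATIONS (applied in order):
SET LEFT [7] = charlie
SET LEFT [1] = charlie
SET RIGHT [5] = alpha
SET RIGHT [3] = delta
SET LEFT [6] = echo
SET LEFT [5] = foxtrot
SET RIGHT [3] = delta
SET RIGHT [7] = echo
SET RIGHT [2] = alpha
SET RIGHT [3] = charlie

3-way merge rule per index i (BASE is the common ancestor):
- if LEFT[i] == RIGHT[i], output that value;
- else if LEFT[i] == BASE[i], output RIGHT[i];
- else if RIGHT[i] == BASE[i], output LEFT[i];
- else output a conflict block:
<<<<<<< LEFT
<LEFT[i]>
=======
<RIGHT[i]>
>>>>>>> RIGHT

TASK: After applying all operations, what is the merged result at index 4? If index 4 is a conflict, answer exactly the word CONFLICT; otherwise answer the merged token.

Final LEFT:  [echo, charlie, bravo, alpha, bravo, foxtrot, echo, charlie]
Final RIGHT: [echo, bravo, alpha, charlie, bravo, alpha, charlie, echo]
i=0: L=echo R=echo -> agree -> echo
i=1: L=charlie, R=bravo=BASE -> take LEFT -> charlie
i=2: L=bravo=BASE, R=alpha -> take RIGHT -> alpha
i=3: L=alpha=BASE, R=charlie -> take RIGHT -> charlie
i=4: L=bravo R=bravo -> agree -> bravo
i=5: L=foxtrot=BASE, R=alpha -> take RIGHT -> alpha
i=6: L=echo, R=charlie=BASE -> take LEFT -> echo
i=7: L=charlie, R=echo=BASE -> take LEFT -> charlie
Index 4 -> bravo

Answer: bravo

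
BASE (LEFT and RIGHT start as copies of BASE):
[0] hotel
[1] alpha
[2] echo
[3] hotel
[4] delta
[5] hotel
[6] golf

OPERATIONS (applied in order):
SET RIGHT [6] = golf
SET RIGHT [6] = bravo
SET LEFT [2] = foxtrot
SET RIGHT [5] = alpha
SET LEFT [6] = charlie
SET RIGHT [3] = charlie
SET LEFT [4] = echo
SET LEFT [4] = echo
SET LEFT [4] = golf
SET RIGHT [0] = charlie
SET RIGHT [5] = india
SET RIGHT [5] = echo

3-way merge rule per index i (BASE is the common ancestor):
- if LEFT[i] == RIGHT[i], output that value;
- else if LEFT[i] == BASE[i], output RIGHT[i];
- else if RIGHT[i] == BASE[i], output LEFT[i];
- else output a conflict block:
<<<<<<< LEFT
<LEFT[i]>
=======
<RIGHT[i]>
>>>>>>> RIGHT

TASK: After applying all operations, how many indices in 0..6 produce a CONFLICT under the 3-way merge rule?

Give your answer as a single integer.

Final LEFT:  [hotel, alpha, foxtrot, hotel, golf, hotel, charlie]
Final RIGHT: [charlie, alpha, echo, charlie, delta, echo, bravo]
i=0: L=hotel=BASE, R=charlie -> take RIGHT -> charlie
i=1: L=alpha R=alpha -> agree -> alpha
i=2: L=foxtrot, R=echo=BASE -> take LEFT -> foxtrot
i=3: L=hotel=BASE, R=charlie -> take RIGHT -> charlie
i=4: L=golf, R=delta=BASE -> take LEFT -> golf
i=5: L=hotel=BASE, R=echo -> take RIGHT -> echo
i=6: BASE=golf L=charlie R=bravo all differ -> CONFLICT
Conflict count: 1

Answer: 1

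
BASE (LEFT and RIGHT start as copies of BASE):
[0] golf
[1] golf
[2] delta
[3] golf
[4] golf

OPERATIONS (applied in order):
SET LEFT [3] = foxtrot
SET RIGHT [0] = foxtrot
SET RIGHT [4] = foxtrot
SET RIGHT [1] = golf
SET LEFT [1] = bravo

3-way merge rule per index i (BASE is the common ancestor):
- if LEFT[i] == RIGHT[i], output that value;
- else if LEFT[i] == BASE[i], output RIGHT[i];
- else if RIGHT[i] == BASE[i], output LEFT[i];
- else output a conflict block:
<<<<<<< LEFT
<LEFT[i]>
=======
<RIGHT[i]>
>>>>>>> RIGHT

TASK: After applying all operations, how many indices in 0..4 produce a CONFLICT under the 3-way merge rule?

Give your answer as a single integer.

Final LEFT:  [golf, bravo, delta, foxtrot, golf]
Final RIGHT: [foxtrot, golf, delta, golf, foxtrot]
i=0: L=golf=BASE, R=foxtrot -> take RIGHT -> foxtrot
i=1: L=bravo, R=golf=BASE -> take LEFT -> bravo
i=2: L=delta R=delta -> agree -> delta
i=3: L=foxtrot, R=golf=BASE -> take LEFT -> foxtrot
i=4: L=golf=BASE, R=foxtrot -> take RIGHT -> foxtrot
Conflict count: 0

Answer: 0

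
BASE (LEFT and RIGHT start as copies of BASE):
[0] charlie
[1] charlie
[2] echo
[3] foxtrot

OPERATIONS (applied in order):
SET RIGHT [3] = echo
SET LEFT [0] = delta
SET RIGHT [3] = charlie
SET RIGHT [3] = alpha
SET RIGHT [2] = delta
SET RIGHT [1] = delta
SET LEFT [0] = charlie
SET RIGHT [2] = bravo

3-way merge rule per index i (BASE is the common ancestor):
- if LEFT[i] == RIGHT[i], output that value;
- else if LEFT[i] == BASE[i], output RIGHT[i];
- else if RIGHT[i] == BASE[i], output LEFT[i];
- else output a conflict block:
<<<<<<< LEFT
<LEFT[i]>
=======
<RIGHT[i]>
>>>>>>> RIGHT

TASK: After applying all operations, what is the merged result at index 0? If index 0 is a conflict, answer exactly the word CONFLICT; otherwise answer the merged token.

Answer: charlie

Derivation:
Final LEFT:  [charlie, charlie, echo, foxtrot]
Final RIGHT: [charlie, delta, bravo, alpha]
i=0: L=charlie R=charlie -> agree -> charlie
i=1: L=charlie=BASE, R=delta -> take RIGHT -> delta
i=2: L=echo=BASE, R=bravo -> take RIGHT -> bravo
i=3: L=foxtrot=BASE, R=alpha -> take RIGHT -> alpha
Index 0 -> charlie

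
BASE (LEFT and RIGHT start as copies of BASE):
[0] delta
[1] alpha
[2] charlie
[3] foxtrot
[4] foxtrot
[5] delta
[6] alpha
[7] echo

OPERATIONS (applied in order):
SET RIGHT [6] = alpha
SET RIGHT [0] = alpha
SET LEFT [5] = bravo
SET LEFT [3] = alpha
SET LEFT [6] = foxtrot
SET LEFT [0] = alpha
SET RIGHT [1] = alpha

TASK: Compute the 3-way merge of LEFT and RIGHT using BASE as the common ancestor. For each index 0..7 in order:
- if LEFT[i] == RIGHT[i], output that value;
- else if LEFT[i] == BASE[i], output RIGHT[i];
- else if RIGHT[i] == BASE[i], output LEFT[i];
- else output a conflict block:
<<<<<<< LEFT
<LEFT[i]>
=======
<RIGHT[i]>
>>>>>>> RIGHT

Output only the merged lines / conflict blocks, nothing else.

Answer: alpha
alpha
charlie
alpha
foxtrot
bravo
foxtrot
echo

Derivation:
Final LEFT:  [alpha, alpha, charlie, alpha, foxtrot, bravo, foxtrot, echo]
Final RIGHT: [alpha, alpha, charlie, foxtrot, foxtrot, delta, alpha, echo]
i=0: L=alpha R=alpha -> agree -> alpha
i=1: L=alpha R=alpha -> agree -> alpha
i=2: L=charlie R=charlie -> agree -> charlie
i=3: L=alpha, R=foxtrot=BASE -> take LEFT -> alpha
i=4: L=foxtrot R=foxtrot -> agree -> foxtrot
i=5: L=bravo, R=delta=BASE -> take LEFT -> bravo
i=6: L=foxtrot, R=alpha=BASE -> take LEFT -> foxtrot
i=7: L=echo R=echo -> agree -> echo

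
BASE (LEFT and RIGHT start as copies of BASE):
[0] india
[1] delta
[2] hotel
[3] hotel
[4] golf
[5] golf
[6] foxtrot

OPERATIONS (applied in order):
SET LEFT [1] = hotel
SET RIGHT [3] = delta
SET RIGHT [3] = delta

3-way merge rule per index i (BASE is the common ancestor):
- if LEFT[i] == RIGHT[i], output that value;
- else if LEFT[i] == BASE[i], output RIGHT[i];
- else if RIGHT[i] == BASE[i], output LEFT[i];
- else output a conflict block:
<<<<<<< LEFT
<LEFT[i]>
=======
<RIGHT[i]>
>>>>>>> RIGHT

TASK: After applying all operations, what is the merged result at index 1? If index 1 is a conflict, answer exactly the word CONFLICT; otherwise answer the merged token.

Answer: hotel

Derivation:
Final LEFT:  [india, hotel, hotel, hotel, golf, golf, foxtrot]
Final RIGHT: [india, delta, hotel, delta, golf, golf, foxtrot]
i=0: L=india R=india -> agree -> india
i=1: L=hotel, R=delta=BASE -> take LEFT -> hotel
i=2: L=hotel R=hotel -> agree -> hotel
i=3: L=hotel=BASE, R=delta -> take RIGHT -> delta
i=4: L=golf R=golf -> agree -> golf
i=5: L=golf R=golf -> agree -> golf
i=6: L=foxtrot R=foxtrot -> agree -> foxtrot
Index 1 -> hotel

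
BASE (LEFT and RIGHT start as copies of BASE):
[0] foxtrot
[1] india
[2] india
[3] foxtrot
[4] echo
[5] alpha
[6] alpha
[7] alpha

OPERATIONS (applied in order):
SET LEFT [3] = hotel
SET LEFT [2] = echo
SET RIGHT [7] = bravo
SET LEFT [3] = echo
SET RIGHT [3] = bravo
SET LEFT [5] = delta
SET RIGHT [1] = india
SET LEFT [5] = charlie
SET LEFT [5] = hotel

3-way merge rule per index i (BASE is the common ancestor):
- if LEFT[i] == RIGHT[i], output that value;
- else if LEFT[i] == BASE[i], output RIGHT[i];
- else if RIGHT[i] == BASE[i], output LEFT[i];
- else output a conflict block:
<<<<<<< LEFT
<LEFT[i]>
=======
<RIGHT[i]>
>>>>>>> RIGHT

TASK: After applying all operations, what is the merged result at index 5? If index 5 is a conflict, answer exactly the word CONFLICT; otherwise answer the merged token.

Final LEFT:  [foxtrot, india, echo, echo, echo, hotel, alpha, alpha]
Final RIGHT: [foxtrot, india, india, bravo, echo, alpha, alpha, bravo]
i=0: L=foxtrot R=foxtrot -> agree -> foxtrot
i=1: L=india R=india -> agree -> india
i=2: L=echo, R=india=BASE -> take LEFT -> echo
i=3: BASE=foxtrot L=echo R=bravo all differ -> CONFLICT
i=4: L=echo R=echo -> agree -> echo
i=5: L=hotel, R=alpha=BASE -> take LEFT -> hotel
i=6: L=alpha R=alpha -> agree -> alpha
i=7: L=alpha=BASE, R=bravo -> take RIGHT -> bravo
Index 5 -> hotel

Answer: hotel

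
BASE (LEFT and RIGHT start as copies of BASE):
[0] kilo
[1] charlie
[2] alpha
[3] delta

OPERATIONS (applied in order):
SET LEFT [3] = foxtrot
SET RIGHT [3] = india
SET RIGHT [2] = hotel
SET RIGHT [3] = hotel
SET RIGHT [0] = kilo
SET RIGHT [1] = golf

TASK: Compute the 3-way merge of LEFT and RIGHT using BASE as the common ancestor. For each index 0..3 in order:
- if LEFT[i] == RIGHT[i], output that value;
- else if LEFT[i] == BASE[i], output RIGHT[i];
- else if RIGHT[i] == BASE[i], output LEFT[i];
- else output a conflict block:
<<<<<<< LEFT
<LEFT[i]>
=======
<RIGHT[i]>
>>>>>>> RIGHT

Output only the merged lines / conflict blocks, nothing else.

Final LEFT:  [kilo, charlie, alpha, foxtrot]
Final RIGHT: [kilo, golf, hotel, hotel]
i=0: L=kilo R=kilo -> agree -> kilo
i=1: L=charlie=BASE, R=golf -> take RIGHT -> golf
i=2: L=alpha=BASE, R=hotel -> take RIGHT -> hotel
i=3: BASE=delta L=foxtrot R=hotel all differ -> CONFLICT

Answer: kilo
golf
hotel
<<<<<<< LEFT
foxtrot
=======
hotel
>>>>>>> RIGHT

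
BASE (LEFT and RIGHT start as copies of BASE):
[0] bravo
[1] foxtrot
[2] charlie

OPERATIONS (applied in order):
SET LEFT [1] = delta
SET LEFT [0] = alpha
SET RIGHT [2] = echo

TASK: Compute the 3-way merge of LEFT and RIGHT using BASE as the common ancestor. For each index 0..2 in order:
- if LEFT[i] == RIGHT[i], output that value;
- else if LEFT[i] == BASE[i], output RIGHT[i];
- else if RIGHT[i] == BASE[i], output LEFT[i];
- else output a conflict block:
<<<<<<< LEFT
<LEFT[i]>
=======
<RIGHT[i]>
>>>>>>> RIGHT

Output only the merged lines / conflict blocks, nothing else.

Answer: alpha
delta
echo

Derivation:
Final LEFT:  [alpha, delta, charlie]
Final RIGHT: [bravo, foxtrot, echo]
i=0: L=alpha, R=bravo=BASE -> take LEFT -> alpha
i=1: L=delta, R=foxtrot=BASE -> take LEFT -> delta
i=2: L=charlie=BASE, R=echo -> take RIGHT -> echo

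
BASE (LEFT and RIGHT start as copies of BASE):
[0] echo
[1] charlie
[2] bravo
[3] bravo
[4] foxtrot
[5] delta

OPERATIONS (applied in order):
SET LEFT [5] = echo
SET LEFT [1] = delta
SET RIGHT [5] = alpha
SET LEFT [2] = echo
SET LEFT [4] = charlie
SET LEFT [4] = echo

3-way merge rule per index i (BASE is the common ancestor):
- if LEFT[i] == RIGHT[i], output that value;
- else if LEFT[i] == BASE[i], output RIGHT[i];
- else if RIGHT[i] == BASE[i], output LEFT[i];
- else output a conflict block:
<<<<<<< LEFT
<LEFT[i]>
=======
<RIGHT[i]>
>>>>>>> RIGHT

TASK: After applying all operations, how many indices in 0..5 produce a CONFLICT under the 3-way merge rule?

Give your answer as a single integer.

Answer: 1

Derivation:
Final LEFT:  [echo, delta, echo, bravo, echo, echo]
Final RIGHT: [echo, charlie, bravo, bravo, foxtrot, alpha]
i=0: L=echo R=echo -> agree -> echo
i=1: L=delta, R=charlie=BASE -> take LEFT -> delta
i=2: L=echo, R=bravo=BASE -> take LEFT -> echo
i=3: L=bravo R=bravo -> agree -> bravo
i=4: L=echo, R=foxtrot=BASE -> take LEFT -> echo
i=5: BASE=delta L=echo R=alpha all differ -> CONFLICT
Conflict count: 1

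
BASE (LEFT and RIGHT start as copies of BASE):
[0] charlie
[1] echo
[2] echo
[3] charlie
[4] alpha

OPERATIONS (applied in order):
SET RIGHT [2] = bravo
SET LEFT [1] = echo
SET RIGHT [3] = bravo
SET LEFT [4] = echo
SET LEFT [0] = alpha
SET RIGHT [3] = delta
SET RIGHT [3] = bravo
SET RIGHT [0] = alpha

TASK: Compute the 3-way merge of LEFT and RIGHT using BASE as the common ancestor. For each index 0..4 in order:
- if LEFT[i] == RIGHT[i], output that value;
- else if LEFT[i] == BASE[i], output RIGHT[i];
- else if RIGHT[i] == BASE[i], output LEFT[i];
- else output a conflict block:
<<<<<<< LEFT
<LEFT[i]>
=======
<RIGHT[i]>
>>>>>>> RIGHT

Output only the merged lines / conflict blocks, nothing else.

Final LEFT:  [alpha, echo, echo, charlie, echo]
Final RIGHT: [alpha, echo, bravo, bravo, alpha]
i=0: L=alpha R=alpha -> agree -> alpha
i=1: L=echo R=echo -> agree -> echo
i=2: L=echo=BASE, R=bravo -> take RIGHT -> bravo
i=3: L=charlie=BASE, R=bravo -> take RIGHT -> bravo
i=4: L=echo, R=alpha=BASE -> take LEFT -> echo

Answer: alpha
echo
bravo
bravo
echo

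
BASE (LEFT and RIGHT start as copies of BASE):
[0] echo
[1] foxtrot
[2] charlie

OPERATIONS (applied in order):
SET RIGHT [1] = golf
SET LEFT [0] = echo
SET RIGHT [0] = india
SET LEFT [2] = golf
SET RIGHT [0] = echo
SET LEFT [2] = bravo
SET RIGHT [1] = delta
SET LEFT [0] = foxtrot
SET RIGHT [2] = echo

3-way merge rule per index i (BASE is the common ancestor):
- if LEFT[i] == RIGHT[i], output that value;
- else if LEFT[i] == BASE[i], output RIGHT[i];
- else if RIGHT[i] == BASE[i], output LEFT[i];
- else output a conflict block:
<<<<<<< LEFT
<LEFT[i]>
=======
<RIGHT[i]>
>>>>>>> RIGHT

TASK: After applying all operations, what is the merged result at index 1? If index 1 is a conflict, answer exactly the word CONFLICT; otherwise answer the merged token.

Answer: delta

Derivation:
Final LEFT:  [foxtrot, foxtrot, bravo]
Final RIGHT: [echo, delta, echo]
i=0: L=foxtrot, R=echo=BASE -> take LEFT -> foxtrot
i=1: L=foxtrot=BASE, R=delta -> take RIGHT -> delta
i=2: BASE=charlie L=bravo R=echo all differ -> CONFLICT
Index 1 -> delta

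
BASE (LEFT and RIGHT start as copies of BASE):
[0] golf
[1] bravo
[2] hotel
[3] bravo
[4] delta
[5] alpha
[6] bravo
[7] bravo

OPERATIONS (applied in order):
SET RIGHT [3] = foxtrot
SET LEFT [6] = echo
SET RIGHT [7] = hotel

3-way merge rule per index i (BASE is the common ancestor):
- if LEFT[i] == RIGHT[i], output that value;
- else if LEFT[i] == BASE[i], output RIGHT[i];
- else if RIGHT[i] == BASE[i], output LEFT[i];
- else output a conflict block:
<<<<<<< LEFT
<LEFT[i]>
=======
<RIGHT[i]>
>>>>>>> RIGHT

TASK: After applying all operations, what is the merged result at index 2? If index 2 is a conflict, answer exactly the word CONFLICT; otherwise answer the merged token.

Answer: hotel

Derivation:
Final LEFT:  [golf, bravo, hotel, bravo, delta, alpha, echo, bravo]
Final RIGHT: [golf, bravo, hotel, foxtrot, delta, alpha, bravo, hotel]
i=0: L=golf R=golf -> agree -> golf
i=1: L=bravo R=bravo -> agree -> bravo
i=2: L=hotel R=hotel -> agree -> hotel
i=3: L=bravo=BASE, R=foxtrot -> take RIGHT -> foxtrot
i=4: L=delta R=delta -> agree -> delta
i=5: L=alpha R=alpha -> agree -> alpha
i=6: L=echo, R=bravo=BASE -> take LEFT -> echo
i=7: L=bravo=BASE, R=hotel -> take RIGHT -> hotel
Index 2 -> hotel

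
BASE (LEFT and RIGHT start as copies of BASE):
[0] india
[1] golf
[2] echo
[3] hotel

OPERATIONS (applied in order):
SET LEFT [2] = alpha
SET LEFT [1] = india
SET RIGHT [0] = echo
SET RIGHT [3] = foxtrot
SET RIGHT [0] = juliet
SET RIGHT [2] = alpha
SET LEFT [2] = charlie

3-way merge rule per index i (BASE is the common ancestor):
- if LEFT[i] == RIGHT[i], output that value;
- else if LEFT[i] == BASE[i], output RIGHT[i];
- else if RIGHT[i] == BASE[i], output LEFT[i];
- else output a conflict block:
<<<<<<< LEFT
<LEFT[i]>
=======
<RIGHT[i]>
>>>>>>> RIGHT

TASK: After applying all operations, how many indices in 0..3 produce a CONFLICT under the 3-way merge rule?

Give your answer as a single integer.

Final LEFT:  [india, india, charlie, hotel]
Final RIGHT: [juliet, golf, alpha, foxtrot]
i=0: L=india=BASE, R=juliet -> take RIGHT -> juliet
i=1: L=india, R=golf=BASE -> take LEFT -> india
i=2: BASE=echo L=charlie R=alpha all differ -> CONFLICT
i=3: L=hotel=BASE, R=foxtrot -> take RIGHT -> foxtrot
Conflict count: 1

Answer: 1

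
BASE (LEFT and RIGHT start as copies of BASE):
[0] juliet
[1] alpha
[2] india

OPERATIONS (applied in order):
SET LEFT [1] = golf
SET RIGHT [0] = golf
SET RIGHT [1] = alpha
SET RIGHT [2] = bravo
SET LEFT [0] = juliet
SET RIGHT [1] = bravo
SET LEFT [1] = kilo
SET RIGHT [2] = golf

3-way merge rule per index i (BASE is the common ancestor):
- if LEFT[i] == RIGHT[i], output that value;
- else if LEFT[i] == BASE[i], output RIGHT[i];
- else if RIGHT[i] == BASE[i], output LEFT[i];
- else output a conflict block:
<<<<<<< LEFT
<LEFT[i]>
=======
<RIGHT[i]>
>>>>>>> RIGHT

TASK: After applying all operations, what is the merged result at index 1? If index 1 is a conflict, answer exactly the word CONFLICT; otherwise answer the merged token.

Final LEFT:  [juliet, kilo, india]
Final RIGHT: [golf, bravo, golf]
i=0: L=juliet=BASE, R=golf -> take RIGHT -> golf
i=1: BASE=alpha L=kilo R=bravo all differ -> CONFLICT
i=2: L=india=BASE, R=golf -> take RIGHT -> golf
Index 1 -> CONFLICT

Answer: CONFLICT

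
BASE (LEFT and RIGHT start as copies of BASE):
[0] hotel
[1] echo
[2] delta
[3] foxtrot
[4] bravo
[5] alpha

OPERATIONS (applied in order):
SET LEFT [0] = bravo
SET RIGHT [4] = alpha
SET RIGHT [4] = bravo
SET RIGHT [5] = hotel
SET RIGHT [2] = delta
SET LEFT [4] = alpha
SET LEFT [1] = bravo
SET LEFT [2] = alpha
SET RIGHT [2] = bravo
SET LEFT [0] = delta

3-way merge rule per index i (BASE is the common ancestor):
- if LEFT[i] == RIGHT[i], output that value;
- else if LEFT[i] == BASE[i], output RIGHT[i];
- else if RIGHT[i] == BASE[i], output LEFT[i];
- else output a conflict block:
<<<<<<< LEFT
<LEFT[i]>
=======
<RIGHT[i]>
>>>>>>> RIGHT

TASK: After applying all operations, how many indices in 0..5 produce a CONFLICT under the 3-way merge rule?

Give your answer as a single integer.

Answer: 1

Derivation:
Final LEFT:  [delta, bravo, alpha, foxtrot, alpha, alpha]
Final RIGHT: [hotel, echo, bravo, foxtrot, bravo, hotel]
i=0: L=delta, R=hotel=BASE -> take LEFT -> delta
i=1: L=bravo, R=echo=BASE -> take LEFT -> bravo
i=2: BASE=delta L=alpha R=bravo all differ -> CONFLICT
i=3: L=foxtrot R=foxtrot -> agree -> foxtrot
i=4: L=alpha, R=bravo=BASE -> take LEFT -> alpha
i=5: L=alpha=BASE, R=hotel -> take RIGHT -> hotel
Conflict count: 1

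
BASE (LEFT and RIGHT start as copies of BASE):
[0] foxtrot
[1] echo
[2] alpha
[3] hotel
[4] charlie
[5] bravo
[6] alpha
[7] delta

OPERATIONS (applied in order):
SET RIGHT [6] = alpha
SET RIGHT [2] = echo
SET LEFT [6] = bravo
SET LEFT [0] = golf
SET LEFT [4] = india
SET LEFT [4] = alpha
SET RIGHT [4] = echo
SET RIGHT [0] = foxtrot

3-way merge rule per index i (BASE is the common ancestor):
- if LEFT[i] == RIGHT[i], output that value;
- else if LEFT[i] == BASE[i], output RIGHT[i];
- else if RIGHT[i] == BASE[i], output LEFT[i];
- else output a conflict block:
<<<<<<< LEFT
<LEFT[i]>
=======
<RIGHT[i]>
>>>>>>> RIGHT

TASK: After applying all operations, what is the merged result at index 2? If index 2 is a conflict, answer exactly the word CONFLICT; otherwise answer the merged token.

Final LEFT:  [golf, echo, alpha, hotel, alpha, bravo, bravo, delta]
Final RIGHT: [foxtrot, echo, echo, hotel, echo, bravo, alpha, delta]
i=0: L=golf, R=foxtrot=BASE -> take LEFT -> golf
i=1: L=echo R=echo -> agree -> echo
i=2: L=alpha=BASE, R=echo -> take RIGHT -> echo
i=3: L=hotel R=hotel -> agree -> hotel
i=4: BASE=charlie L=alpha R=echo all differ -> CONFLICT
i=5: L=bravo R=bravo -> agree -> bravo
i=6: L=bravo, R=alpha=BASE -> take LEFT -> bravo
i=7: L=delta R=delta -> agree -> delta
Index 2 -> echo

Answer: echo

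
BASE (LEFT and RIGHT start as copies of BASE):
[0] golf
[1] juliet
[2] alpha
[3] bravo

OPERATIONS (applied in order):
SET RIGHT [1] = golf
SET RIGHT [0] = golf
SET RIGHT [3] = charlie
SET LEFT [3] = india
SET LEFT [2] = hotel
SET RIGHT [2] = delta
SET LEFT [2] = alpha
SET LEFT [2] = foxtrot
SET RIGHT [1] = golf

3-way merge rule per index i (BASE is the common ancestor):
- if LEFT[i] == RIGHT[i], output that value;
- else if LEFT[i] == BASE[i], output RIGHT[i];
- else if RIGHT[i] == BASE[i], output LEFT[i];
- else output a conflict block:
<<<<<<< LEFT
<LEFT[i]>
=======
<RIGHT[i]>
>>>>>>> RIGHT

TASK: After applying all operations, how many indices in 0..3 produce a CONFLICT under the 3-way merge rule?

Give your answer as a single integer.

Final LEFT:  [golf, juliet, foxtrot, india]
Final RIGHT: [golf, golf, delta, charlie]
i=0: L=golf R=golf -> agree -> golf
i=1: L=juliet=BASE, R=golf -> take RIGHT -> golf
i=2: BASE=alpha L=foxtrot R=delta all differ -> CONFLICT
i=3: BASE=bravo L=india R=charlie all differ -> CONFLICT
Conflict count: 2

Answer: 2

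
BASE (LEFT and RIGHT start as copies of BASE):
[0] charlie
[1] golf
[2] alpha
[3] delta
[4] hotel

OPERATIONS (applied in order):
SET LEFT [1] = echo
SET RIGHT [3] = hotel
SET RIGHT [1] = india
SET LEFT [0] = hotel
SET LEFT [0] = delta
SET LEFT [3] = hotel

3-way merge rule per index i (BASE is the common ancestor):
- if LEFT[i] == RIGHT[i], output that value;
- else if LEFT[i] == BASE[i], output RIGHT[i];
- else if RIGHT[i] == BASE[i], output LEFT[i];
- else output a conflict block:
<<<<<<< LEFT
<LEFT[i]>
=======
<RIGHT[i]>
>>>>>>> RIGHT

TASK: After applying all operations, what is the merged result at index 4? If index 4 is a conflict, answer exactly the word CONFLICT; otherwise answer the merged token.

Answer: hotel

Derivation:
Final LEFT:  [delta, echo, alpha, hotel, hotel]
Final RIGHT: [charlie, india, alpha, hotel, hotel]
i=0: L=delta, R=charlie=BASE -> take LEFT -> delta
i=1: BASE=golf L=echo R=india all differ -> CONFLICT
i=2: L=alpha R=alpha -> agree -> alpha
i=3: L=hotel R=hotel -> agree -> hotel
i=4: L=hotel R=hotel -> agree -> hotel
Index 4 -> hotel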